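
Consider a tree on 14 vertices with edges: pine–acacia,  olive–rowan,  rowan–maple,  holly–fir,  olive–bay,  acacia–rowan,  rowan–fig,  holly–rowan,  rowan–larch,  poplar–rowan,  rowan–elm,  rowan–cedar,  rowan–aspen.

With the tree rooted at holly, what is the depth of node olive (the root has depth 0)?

2

Path from holly to olive: holly–rowan–olive, which has 2 edges.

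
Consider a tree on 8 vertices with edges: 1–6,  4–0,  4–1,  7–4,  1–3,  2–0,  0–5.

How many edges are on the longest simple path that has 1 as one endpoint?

Distances from 1 peak at 3, attained at 2 (5 also at distance 3).
1–4–0–2

3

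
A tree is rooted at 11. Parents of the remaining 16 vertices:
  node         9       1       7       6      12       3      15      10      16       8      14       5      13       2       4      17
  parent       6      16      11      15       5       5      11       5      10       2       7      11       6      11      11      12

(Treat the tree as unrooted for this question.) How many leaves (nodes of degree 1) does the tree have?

8

Exactly 8 nodes have a single neighbour: 1, 3, 4, 8, 9, 13, 14, 17.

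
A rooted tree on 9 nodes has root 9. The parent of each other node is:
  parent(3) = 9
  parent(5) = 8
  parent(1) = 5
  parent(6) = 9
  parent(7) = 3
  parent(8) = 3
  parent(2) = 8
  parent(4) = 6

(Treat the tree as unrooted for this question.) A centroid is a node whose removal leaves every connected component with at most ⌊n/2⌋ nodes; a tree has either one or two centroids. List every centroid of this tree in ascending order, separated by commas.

Delete 3: the remaining components have sizes 4, 3, 1. Max 4 ≤ 4, so 3 is a centroid.
No neighbour of 3 does as well, so 3 is the unique centroid.

3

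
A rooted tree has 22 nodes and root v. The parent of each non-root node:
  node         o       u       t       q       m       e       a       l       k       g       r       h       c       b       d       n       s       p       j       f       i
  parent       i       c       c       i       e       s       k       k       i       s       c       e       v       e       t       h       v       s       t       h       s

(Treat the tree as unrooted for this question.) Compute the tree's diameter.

7

BFS from j reaches l last, at distance 7; BFS from l confirms no node is farther.
Path: j-t-c-v-s-i-k-l.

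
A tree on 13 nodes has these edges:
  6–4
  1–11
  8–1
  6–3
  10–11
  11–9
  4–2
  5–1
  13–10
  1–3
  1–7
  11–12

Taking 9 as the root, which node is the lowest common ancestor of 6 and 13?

Ancestors of 6 (toward the root): 6, 3, 1, 11, 9.
Ancestors of 13: 13, 10, 11, 9.
The deepest node appearing in both lists is 11.

11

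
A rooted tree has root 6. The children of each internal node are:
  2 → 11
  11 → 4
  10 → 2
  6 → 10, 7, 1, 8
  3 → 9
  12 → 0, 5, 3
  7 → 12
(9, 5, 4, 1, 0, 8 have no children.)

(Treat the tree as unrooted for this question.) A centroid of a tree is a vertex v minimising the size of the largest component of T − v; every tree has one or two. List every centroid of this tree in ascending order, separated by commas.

Removing 6 splits the tree into components of sizes 6, 4, 1, 1; the largest is 6 ≤ ⌊13/2⌋ = 6.
No neighbour of 6 does as well, so 6 is the unique centroid.

6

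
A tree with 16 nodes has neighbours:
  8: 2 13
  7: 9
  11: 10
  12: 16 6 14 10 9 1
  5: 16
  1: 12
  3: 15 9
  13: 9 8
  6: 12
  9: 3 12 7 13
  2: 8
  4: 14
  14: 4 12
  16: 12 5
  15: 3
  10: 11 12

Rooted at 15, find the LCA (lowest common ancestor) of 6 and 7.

9

Path 6→root: 6 12 9 3 15; path 7→root: 7 9 3 15.
First common node: 9.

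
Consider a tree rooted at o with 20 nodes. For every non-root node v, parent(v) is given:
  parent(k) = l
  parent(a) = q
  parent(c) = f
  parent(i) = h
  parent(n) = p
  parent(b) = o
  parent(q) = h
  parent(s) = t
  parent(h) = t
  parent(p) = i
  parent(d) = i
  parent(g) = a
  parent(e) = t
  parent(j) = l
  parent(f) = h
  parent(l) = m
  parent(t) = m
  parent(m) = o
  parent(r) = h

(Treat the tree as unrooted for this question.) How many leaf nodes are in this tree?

10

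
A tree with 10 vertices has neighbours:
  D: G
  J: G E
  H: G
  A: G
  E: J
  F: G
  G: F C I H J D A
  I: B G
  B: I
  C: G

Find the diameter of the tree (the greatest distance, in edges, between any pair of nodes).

Starting from B, a farthest node is E at distance 4.
One longest path: B – I – G – J – E.
So the diameter is 4.

4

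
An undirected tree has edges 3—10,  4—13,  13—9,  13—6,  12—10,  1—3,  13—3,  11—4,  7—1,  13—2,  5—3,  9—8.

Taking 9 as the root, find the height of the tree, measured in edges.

A deepest node is 12, reached by 9 – 13 – 3 – 10 – 12.
That path has 4 edges, so the height is 4.

4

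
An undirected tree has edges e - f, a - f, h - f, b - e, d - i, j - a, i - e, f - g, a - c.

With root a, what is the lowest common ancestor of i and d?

Path i→root: i e f a; path d→root: d i e f a.
First common node: i.

i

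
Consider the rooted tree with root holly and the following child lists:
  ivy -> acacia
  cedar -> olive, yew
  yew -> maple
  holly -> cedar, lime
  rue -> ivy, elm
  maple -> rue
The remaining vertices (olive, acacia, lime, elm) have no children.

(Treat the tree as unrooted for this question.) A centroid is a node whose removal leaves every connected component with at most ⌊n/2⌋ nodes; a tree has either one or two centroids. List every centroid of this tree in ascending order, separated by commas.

maple, yew

Delete yew: the remaining components have sizes 5, 4. Max 5 ≤ 5, so yew is a centroid.
maple is adjacent to yew and is also a centroid (the largest component after removing it is likewise 5).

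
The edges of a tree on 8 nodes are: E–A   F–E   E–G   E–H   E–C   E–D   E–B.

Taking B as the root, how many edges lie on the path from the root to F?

Path from B to F: B–E–F, which has 2 edges.

2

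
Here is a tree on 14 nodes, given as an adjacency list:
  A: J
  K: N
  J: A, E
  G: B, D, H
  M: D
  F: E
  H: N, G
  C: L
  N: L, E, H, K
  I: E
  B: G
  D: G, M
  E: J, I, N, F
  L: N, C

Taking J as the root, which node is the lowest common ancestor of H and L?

H's ancestor chain is H, N, E, J and L's is L, N, E, J; they first meet at N.

N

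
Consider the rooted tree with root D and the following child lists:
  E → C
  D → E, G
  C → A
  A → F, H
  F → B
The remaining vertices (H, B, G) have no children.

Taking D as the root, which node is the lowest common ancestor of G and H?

D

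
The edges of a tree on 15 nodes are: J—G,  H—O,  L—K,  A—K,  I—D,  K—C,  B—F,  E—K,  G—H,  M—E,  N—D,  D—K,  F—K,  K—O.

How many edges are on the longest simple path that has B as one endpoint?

The node farthest from B is J, via B – F – K – O – H – G – J — 6 edges.

6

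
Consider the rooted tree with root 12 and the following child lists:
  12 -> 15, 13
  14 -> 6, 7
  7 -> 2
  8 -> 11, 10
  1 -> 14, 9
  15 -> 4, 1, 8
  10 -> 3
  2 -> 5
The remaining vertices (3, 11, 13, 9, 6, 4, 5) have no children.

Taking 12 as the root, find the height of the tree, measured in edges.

6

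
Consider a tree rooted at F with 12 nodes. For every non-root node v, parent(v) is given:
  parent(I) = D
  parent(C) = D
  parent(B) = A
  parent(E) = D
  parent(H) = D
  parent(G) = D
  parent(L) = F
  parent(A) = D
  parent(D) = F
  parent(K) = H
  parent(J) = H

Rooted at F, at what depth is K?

3

F → D → H → K — 3 edges.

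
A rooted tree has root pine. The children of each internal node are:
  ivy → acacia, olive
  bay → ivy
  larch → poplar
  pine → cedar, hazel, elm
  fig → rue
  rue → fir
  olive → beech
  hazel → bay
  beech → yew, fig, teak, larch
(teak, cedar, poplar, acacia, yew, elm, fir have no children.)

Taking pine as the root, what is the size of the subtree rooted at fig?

The subtree rooted at fig contains: fig, rue, fir — 3 nodes.

3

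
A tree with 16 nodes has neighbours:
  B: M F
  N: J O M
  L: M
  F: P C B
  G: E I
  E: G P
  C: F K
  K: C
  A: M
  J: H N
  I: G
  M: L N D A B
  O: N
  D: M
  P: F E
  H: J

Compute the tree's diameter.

9

Starting from I, a farthest node is H at distance 9.
One longest path: I–G–E–P–F–B–M–N–J–H.
So the diameter is 9.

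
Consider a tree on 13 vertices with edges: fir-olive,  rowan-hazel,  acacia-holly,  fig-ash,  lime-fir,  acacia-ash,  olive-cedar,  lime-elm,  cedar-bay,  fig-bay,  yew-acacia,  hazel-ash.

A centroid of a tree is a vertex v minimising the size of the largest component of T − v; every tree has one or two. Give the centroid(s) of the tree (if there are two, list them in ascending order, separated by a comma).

fig

Delete fig: the remaining components have sizes 6, 6. Max 6 ≤ 6, so fig is a centroid.
No neighbour of fig does as well, so fig is the unique centroid.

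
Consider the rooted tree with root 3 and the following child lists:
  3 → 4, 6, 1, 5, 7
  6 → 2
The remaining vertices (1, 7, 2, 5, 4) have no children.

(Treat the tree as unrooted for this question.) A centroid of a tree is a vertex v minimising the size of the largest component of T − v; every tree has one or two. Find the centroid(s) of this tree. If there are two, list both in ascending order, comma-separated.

3

Delete 3: the remaining components have sizes 2, 1, 1, 1, 1. Max 2 ≤ 3, so 3 is a centroid.
Every other node leaves some component of size > 3, so the centroid is unique.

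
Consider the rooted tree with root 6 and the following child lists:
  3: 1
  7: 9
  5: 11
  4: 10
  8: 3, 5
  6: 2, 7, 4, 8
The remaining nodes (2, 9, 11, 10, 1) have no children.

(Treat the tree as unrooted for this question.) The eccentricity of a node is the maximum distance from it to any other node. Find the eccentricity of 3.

4

Distances from 3 peak at 4, attained at 10 (9 also at distance 4).
3–8–6–4–10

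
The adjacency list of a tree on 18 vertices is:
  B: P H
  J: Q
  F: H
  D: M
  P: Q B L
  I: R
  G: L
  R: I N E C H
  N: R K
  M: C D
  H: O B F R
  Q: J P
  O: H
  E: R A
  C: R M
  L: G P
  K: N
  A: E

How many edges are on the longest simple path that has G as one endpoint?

8

A farthest node from G is D.
The path G – L – P – B – H – R – C – M – D has 8 edges.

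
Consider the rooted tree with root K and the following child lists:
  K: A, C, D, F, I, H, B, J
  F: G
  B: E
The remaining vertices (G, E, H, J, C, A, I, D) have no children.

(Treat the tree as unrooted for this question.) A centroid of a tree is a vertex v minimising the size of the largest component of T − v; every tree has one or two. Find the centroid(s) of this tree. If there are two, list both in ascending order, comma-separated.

K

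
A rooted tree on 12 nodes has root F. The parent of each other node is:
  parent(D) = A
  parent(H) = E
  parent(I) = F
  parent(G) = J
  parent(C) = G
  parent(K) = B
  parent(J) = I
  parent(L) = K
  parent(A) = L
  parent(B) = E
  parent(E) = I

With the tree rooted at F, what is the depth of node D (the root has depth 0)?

7

Climbing from D to the root: D–A–L–K–B–E–I–F. That's 7 steps.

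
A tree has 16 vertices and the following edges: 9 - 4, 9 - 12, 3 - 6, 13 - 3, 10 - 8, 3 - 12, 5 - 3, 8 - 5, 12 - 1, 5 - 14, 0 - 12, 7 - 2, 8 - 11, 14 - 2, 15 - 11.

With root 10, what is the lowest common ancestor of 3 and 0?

Path 3→root: 3 5 8 10; path 0→root: 0 12 3 5 8 10.
First common node: 3.

3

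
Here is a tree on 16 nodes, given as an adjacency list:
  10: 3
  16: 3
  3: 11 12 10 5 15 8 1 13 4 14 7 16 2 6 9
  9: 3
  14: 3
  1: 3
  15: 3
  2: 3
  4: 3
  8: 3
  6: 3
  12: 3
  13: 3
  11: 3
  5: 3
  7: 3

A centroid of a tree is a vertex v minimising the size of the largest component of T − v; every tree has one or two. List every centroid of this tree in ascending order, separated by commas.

Delete 3: the remaining components have sizes 1, 1, 1, 1, 1, 1, 1, 1, 1, 1, 1, 1, 1, 1, 1. Max 1 ≤ 8, so 3 is a centroid.
Every other node leaves some component of size > 8, so the centroid is unique.

3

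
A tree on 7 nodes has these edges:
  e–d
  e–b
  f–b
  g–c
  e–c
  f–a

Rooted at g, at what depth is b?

3

g – c – e – b — 3 edges.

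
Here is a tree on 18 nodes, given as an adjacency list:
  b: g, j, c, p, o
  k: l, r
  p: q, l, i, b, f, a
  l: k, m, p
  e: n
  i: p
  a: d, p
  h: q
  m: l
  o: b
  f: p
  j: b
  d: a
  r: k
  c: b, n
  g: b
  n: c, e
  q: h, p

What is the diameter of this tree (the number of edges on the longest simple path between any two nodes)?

BFS from e reaches r last, at distance 7; BFS from r confirms no node is farther.
Path: e – n – c – b – p – l – k – r.

7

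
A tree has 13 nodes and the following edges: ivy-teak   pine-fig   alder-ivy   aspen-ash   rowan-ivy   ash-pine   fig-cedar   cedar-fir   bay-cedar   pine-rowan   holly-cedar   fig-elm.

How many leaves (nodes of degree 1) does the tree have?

7

The leaves are alder, aspen, bay, elm, fir, holly, teak.
That is 7 leaves.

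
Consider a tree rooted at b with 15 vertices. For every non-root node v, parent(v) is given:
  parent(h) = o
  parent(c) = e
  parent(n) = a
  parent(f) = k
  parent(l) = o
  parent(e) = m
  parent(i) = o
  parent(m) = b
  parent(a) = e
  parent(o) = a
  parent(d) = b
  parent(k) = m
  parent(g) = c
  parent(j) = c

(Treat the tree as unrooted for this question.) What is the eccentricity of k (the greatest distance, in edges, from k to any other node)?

5

The node farthest from k is h (l, i also at distance 5), via k – m – e – a – o – h — 5 edges.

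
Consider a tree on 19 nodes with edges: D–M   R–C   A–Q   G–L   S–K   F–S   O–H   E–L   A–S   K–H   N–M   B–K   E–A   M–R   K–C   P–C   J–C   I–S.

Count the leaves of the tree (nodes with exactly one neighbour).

10

Degree-1 nodes: B, D, F, G, I, J, N, O, P, Q — 10 of them.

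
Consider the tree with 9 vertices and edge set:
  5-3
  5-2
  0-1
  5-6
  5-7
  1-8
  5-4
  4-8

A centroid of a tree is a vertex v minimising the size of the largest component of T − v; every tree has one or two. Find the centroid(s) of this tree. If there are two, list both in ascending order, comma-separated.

5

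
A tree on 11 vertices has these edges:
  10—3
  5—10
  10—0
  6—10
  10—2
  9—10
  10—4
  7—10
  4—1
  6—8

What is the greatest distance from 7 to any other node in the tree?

Distances from 7 peak at 3, attained at 8 (1 also at distance 3).
7–10–6–8

3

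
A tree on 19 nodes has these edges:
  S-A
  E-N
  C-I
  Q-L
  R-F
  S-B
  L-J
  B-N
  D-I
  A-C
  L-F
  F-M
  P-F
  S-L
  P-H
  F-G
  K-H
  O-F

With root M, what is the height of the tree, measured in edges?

7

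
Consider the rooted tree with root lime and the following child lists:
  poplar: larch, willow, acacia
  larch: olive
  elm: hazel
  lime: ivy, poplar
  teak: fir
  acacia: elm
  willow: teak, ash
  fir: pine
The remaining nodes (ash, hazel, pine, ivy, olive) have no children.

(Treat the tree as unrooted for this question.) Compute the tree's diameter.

7

Starting from pine, a farthest node is hazel at distance 7.
One longest path: pine – fir – teak – willow – poplar – acacia – elm – hazel.
So the diameter is 7.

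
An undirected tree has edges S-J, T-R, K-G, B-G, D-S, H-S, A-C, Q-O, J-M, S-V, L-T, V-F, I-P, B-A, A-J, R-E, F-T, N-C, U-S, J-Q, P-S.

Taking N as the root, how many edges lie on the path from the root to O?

5

Climbing from O to the root: O → Q → J → A → C → N. That's 5 steps.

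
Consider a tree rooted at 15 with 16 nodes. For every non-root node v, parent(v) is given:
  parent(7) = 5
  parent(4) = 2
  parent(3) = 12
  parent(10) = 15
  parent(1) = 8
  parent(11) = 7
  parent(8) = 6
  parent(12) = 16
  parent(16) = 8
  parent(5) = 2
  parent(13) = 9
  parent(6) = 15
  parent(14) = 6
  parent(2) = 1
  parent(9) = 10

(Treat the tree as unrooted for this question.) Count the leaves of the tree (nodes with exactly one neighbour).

5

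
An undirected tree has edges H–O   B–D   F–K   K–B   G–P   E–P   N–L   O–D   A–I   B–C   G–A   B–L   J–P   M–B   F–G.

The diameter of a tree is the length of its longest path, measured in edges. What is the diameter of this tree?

8

BFS from H reaches J last, at distance 8; BFS from J confirms no node is farther.
Path: H–O–D–B–K–F–G–P–J.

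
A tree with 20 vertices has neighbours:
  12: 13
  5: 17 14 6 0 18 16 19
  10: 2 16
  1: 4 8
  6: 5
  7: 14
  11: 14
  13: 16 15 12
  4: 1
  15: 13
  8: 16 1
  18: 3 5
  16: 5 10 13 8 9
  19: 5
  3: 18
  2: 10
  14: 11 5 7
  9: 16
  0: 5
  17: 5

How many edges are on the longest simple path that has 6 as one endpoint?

5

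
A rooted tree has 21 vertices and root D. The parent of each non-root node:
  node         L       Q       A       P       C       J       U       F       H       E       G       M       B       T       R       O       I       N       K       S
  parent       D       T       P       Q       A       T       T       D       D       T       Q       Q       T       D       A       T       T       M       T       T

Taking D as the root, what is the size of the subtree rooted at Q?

8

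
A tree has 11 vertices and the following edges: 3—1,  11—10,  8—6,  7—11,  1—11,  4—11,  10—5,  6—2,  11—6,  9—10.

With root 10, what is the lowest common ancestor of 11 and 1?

11

11's ancestor chain is 11, 10 and 1's is 1, 11, 10; they first meet at 11.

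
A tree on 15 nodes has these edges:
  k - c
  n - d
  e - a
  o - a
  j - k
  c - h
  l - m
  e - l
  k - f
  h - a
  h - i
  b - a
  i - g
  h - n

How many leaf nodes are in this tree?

7

Degree-1 nodes: b, d, f, g, j, m, o — 7 of them.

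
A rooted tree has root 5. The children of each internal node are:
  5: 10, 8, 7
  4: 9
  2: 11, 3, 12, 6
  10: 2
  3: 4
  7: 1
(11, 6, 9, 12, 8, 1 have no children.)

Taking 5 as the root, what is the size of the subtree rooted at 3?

3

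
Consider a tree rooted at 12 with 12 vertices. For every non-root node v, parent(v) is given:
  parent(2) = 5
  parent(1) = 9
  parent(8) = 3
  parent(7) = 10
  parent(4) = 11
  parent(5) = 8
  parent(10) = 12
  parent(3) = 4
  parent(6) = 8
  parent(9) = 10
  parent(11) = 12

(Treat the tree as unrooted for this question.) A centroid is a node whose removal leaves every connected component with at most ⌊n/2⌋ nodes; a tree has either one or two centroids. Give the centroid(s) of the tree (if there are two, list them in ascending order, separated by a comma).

Removing 11 splits the tree into components of sizes 6, 5; the largest is 6 ≤ ⌊12/2⌋ = 6.
Its neighbour 4 also leaves a largest component of size 6, so both are centroids.

4, 11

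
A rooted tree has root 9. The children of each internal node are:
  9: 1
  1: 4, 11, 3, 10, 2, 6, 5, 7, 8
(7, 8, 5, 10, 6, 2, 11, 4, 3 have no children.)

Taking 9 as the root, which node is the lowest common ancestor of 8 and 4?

1

8's ancestor chain is 8, 1, 9 and 4's is 4, 1, 9; they first meet at 1.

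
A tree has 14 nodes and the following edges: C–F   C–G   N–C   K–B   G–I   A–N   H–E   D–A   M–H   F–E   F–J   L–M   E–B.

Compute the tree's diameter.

Starting from D, a farthest node is L at distance 8.
One longest path: D – A – N – C – F – E – H – M – L.
So the diameter is 8.

8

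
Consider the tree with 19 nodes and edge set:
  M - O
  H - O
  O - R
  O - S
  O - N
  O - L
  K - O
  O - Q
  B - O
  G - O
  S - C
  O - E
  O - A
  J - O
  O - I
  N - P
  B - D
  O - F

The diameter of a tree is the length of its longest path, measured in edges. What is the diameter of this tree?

4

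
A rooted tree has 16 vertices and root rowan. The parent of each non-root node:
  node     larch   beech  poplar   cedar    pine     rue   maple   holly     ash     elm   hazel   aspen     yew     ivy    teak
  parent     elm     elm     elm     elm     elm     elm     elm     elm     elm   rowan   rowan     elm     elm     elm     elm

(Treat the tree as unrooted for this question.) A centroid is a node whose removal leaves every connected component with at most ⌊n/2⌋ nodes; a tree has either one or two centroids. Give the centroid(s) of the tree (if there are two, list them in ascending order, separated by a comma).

elm

If elm is removed the pieces have sizes 2, 1, 1, 1, 1, 1, 1, 1, 1, 1, 1, 1, 1, 1, all ≤ ⌊16/2⌋ = 8.
No neighbour of elm does as well, so elm is the unique centroid.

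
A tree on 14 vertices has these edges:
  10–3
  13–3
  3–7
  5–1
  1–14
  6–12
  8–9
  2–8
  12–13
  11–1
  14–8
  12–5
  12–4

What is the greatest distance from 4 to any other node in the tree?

The node farthest from 4 is 2 (9 also at distance 6), via 4–12–5–1–14–8–2 — 6 edges.

6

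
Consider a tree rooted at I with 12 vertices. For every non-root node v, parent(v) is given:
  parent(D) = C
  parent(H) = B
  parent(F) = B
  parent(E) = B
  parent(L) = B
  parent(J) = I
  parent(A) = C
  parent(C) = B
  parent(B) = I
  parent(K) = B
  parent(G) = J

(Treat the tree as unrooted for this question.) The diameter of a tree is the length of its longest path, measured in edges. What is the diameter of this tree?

5

Starting from G, a farthest node is D at distance 5.
One longest path: G - J - I - B - C - D.
So the diameter is 5.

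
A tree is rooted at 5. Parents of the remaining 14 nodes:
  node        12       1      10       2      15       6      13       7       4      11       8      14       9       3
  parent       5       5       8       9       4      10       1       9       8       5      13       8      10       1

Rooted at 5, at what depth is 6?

5 → 1 → 13 → 8 → 10 → 6 — 5 edges.

5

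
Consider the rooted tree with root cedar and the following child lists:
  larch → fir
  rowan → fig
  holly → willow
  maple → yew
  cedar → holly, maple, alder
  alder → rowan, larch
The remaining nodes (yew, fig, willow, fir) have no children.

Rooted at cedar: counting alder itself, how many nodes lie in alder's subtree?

alder's subtree: {alder, larch, rowan, fir, fig}, size 5.

5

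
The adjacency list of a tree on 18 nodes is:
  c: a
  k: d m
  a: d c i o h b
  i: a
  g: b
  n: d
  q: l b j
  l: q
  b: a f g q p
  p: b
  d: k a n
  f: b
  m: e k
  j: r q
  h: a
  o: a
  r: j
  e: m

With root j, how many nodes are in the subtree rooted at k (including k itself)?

3

The subtree rooted at k contains: k, m, e — 3 nodes.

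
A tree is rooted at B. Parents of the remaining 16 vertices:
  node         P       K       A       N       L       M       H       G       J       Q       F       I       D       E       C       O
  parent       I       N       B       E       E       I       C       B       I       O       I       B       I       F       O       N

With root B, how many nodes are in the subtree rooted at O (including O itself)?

4

The subtree rooted at O contains: O, C, Q, H — 4 nodes.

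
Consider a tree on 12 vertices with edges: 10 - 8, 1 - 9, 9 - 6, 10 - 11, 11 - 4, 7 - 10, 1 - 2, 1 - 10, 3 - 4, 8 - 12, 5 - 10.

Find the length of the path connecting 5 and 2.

3

5 - 10 - 1 - 2: 3 edges.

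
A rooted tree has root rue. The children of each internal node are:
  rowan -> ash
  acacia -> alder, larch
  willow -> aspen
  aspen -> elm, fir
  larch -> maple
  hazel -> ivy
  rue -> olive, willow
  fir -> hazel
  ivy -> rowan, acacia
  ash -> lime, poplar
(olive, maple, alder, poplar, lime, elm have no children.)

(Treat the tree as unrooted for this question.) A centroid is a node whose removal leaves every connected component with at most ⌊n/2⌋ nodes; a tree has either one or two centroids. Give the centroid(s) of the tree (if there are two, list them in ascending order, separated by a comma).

Delete ivy: the remaining components have sizes 7, 4, 4. Max 7 ≤ 8, so ivy is a centroid.
Every other node leaves some component of size > 8, so the centroid is unique.

ivy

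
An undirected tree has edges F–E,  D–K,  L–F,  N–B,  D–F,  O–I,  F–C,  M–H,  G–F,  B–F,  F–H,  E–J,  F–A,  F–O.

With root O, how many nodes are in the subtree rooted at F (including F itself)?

13

The subtree rooted at F contains: F, E, D, L, B, A, C, H, G, J, K, N, M — 13 nodes.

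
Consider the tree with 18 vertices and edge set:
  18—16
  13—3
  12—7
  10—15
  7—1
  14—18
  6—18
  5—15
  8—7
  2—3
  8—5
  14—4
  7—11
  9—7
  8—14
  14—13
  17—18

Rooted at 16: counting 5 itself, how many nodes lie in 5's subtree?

Descendants of 5 (including itself): 5, 15, 10. That's 3.

3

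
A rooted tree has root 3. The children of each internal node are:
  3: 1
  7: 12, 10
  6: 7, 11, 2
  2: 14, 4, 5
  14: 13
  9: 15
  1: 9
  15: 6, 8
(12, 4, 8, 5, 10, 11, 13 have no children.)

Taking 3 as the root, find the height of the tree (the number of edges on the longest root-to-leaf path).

7

A deepest node is 13, reached by 3 → 1 → 9 → 15 → 6 → 2 → 14 → 13.
That path has 7 edges, so the height is 7.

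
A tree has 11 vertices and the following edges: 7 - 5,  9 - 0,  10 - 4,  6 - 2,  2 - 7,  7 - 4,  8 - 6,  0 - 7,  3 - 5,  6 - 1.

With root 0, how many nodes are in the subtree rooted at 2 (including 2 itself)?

4

The subtree rooted at 2 contains: 2, 6, 8, 1 — 4 nodes.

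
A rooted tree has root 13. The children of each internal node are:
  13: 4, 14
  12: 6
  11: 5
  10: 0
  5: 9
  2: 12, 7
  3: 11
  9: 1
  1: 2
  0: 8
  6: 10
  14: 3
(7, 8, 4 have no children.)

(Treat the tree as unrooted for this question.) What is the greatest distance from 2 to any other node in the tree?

Distances from 2 peak at 8, attained at 4.
2 – 1 – 9 – 5 – 11 – 3 – 14 – 13 – 4

8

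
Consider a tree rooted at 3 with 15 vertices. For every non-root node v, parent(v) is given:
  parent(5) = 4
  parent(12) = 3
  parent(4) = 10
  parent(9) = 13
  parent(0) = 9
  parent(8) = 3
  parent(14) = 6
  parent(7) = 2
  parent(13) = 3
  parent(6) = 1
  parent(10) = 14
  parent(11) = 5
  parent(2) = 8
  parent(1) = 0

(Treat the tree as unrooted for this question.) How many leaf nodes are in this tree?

3

Degree-1 nodes: 7, 11, 12 — 3 of them.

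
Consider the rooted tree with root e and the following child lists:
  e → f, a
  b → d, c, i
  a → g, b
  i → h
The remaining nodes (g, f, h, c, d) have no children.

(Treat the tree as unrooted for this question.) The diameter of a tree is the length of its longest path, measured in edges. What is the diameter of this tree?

5

BFS from f reaches h last, at distance 5; BFS from h confirms no node is farther.
Path: f - e - a - b - i - h.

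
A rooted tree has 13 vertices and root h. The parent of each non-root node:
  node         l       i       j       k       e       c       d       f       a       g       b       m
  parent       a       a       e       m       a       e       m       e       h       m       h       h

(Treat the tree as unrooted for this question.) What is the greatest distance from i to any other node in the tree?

The node farthest from i is g (k, d also at distance 4), via i-a-h-m-g — 4 edges.

4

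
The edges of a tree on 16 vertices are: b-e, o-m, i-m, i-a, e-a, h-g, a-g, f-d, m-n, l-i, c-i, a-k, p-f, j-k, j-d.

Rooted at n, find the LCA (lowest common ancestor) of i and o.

m

i's ancestor chain is i, m, n and o's is o, m, n; they first meet at m.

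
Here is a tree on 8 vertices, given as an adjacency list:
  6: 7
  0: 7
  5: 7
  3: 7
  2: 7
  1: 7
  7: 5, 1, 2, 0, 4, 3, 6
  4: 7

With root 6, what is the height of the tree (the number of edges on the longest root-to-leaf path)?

2

The longest root-to-leaf path is 6–7–2 (2 edges).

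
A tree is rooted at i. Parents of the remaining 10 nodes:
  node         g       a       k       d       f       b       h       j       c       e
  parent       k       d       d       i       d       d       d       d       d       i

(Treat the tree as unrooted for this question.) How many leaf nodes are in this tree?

The leaves are a, b, c, e, f, g, h, j.
That is 8 leaves.

8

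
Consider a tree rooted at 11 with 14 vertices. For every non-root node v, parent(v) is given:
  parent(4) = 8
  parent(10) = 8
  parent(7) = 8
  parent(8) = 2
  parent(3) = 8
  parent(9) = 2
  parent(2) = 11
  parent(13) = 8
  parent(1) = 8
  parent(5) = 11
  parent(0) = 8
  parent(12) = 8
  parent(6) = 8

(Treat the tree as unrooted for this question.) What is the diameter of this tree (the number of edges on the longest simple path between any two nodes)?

BFS from 5 reaches 12 last, at distance 4; BFS from 12 confirms no node is farther.
Path: 5 - 11 - 2 - 8 - 12.

4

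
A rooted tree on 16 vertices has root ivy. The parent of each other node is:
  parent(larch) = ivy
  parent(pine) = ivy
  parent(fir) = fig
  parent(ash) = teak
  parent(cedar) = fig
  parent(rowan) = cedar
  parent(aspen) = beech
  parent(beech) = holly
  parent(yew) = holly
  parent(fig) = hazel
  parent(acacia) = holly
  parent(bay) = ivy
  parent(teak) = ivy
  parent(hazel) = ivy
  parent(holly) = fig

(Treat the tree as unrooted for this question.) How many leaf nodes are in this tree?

Degree-1 nodes: acacia, ash, aspen, bay, fir, larch, pine, rowan, yew — 9 of them.

9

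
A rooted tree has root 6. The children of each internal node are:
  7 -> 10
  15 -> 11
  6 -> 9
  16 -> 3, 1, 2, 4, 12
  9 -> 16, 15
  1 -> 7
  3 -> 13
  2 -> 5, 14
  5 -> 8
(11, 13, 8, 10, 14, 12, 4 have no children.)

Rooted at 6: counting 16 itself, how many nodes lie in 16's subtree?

16's subtree: {16, 12, 3, 2, 1, 4, 13, 5, 14, 7, 8, 10}, size 12.

12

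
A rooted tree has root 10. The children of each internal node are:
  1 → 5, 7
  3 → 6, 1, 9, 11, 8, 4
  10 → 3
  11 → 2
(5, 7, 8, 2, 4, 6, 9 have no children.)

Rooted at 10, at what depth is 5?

3

10–3–1–5 — 3 edges.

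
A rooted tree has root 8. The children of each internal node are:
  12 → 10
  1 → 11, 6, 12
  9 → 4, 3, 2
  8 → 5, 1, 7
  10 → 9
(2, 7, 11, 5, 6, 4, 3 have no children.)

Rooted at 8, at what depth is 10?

Climbing from 10 to the root: 10 → 12 → 1 → 8. That's 3 steps.

3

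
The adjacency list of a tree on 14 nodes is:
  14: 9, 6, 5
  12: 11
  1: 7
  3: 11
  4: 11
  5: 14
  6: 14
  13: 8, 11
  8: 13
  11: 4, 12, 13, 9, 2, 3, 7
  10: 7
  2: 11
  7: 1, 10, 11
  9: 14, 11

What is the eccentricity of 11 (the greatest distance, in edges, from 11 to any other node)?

3

A farthest node from 11 is 5 (6 also at distance 3).
The path 11–9–14–5 has 3 edges.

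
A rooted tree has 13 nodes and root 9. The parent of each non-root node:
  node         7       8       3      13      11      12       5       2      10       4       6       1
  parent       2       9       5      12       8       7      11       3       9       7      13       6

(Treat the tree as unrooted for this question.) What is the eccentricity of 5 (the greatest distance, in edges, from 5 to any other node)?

The node farthest from 5 is 1, via 5-3-2-7-12-13-6-1 — 7 edges.

7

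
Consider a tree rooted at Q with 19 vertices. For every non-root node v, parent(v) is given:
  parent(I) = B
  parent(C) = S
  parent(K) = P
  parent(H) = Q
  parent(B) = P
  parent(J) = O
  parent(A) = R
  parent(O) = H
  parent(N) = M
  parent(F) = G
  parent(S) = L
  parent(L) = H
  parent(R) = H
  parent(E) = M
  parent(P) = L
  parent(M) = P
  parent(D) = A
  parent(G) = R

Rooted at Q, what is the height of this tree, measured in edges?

5

E sits deepest: Q-H-L-P-M-E — 5 edges from the root.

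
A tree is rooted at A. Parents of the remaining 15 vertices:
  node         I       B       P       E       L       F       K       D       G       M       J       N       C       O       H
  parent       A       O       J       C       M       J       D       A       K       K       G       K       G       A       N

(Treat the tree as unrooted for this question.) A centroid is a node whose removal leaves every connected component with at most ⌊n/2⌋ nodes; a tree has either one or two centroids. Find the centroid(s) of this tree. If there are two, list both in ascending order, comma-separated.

Removing K splits the tree into components of sizes 6, 5, 2, 2; the largest is 6 ≤ ⌊16/2⌋ = 8.
Every other node leaves some component of size > 8, so the centroid is unique.

K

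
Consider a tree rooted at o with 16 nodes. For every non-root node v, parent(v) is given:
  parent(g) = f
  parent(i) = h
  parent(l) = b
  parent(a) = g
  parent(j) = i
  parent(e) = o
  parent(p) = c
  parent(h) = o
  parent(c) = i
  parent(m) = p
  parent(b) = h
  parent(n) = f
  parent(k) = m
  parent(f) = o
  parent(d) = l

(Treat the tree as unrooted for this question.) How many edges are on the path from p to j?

3

p–c–i–j: 3 edges.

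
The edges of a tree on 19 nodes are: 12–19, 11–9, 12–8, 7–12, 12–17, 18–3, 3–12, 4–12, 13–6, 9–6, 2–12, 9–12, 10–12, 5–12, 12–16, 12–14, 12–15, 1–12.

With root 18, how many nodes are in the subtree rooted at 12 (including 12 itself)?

17

The subtree rooted at 12 contains: 12, 10, 17, 9, 4, 15, 2, 8, 16, 7, 19, 1, 5, 14, 11, 6, 13 — 17 nodes.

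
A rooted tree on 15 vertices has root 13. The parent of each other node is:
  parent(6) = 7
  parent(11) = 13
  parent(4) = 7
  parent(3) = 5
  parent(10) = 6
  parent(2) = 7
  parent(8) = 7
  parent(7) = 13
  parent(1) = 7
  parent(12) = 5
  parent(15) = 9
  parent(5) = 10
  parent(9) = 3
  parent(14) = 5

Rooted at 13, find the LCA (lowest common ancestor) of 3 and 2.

7

Path 3→root: 3 5 10 6 7 13; path 2→root: 2 7 13.
First common node: 7.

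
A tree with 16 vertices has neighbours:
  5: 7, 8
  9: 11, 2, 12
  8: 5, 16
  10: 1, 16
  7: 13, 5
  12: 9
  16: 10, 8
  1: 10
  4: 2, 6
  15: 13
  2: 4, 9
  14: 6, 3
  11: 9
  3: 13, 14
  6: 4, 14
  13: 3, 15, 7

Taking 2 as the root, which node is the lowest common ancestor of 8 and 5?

5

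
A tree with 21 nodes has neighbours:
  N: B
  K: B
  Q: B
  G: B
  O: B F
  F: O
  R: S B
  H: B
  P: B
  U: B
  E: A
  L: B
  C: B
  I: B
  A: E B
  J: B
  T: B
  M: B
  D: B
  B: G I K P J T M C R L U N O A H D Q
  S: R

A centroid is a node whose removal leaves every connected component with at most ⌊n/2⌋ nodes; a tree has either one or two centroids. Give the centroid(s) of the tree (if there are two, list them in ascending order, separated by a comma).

Removing B splits the tree into components of sizes 2, 2, 2, 1, 1, 1, 1, 1, 1, 1, 1, 1, 1, 1, 1, 1, 1; the largest is 2 ≤ ⌊21/2⌋ = 10.
No neighbour of B does as well, so B is the unique centroid.

B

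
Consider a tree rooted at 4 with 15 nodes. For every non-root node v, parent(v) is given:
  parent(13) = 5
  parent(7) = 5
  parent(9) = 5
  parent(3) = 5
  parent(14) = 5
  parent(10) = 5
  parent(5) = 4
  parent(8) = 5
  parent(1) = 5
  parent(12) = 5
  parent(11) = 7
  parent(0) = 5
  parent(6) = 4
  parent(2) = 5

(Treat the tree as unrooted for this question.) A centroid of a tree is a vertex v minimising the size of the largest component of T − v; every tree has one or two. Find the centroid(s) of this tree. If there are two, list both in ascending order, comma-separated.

5

Removing 5 splits the tree into components of sizes 2, 2, 1, 1, 1, 1, 1, 1, 1, 1, 1, 1; the largest is 2 ≤ ⌊15/2⌋ = 7.
No neighbour of 5 does as well, so 5 is the unique centroid.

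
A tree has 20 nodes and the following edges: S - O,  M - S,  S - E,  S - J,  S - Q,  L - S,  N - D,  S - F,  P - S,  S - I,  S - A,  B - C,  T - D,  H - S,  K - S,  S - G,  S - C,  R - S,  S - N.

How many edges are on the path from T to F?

4

Walking from T: T – D – N – S – F. Length 4.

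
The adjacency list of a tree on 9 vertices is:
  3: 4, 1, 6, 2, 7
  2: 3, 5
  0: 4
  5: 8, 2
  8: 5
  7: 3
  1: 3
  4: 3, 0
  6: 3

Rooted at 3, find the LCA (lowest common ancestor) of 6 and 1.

6's ancestor chain is 6, 3 and 1's is 1, 3; they first meet at 3.

3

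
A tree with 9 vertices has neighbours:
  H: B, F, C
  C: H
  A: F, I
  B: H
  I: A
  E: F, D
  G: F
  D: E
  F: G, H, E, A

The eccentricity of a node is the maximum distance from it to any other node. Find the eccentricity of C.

The node farthest from C is D (I also at distance 4), via C-H-F-E-D — 4 edges.

4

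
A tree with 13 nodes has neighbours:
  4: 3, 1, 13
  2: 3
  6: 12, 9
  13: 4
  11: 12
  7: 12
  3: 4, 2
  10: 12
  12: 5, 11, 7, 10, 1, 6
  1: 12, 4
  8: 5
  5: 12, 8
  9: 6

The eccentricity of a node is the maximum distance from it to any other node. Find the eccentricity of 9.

6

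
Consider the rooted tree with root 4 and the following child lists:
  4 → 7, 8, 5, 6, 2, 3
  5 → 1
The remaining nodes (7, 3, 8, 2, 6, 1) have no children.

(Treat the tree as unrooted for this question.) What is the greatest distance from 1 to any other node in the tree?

Distances from 1 peak at 3, attained at 8 (3, 7, 2, 6 also at distance 3).
1 – 5 – 4 – 8

3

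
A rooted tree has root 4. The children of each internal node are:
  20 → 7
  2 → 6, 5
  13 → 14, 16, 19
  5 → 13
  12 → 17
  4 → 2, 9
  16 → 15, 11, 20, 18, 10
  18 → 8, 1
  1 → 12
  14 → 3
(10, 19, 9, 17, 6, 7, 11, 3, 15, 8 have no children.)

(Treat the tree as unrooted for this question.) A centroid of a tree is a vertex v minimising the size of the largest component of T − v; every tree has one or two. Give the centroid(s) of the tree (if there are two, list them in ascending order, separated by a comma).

16

If 16 is removed the pieces have sizes 9, 5, 2, 1, 1, 1, all ≤ ⌊20/2⌋ = 10.
No neighbour of 16 does as well, so 16 is the unique centroid.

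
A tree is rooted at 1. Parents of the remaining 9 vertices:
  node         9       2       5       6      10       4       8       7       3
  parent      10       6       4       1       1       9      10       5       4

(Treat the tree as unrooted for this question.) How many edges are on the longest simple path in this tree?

A longest path is 7–5–4–9–10–1–6–2, with 7 edges.

7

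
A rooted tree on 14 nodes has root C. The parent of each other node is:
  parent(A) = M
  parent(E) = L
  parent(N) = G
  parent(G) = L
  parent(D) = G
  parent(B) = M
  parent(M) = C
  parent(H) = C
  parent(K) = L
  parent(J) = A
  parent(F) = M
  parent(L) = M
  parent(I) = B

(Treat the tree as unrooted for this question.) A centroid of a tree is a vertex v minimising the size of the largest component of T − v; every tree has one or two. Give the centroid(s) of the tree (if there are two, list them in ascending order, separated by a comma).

Delete M: the remaining components have sizes 6, 2, 2, 2, 1. Max 6 ≤ 7, so M is a centroid.
No neighbour of M does as well, so M is the unique centroid.

M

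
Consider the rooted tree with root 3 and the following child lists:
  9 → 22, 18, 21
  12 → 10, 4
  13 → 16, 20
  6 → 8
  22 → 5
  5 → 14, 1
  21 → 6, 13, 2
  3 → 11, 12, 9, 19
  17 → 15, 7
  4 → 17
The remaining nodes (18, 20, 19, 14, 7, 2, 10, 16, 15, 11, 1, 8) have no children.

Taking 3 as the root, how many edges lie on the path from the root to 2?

3

3 – 9 – 21 – 2 — 3 edges.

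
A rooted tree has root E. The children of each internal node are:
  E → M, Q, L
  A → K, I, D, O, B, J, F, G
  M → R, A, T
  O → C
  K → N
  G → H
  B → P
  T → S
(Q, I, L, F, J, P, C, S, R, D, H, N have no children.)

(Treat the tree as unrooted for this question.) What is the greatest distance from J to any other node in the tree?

A farthest node from J is S (Q, L also at distance 4).
The path J – A – M – T – S has 4 edges.

4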